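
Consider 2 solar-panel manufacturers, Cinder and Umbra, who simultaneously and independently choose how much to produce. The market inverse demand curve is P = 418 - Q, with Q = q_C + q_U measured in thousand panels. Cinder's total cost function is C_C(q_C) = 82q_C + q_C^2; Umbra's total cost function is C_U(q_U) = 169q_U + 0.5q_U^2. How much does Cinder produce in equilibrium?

Cinder's profit: π_C = (418 - Q)q_C - (82q_C + q_C²). Setting ∂π_C/∂q_C = 0: 336 - 4q_C - (q_U) = 0.
Umbra's first-order condition: 249 - 3q_U - (q_C) = 0.
Best responses: q_C = (336 - q_U)/4, q_U = (249 - q_C)/3.
Substituting one into the other gives q_C = 69 and q_U = 60.

69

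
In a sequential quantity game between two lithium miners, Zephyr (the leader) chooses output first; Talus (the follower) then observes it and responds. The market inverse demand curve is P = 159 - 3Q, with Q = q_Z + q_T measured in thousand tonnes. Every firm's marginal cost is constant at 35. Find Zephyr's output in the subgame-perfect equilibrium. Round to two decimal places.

The follower Talus best-responds to any q_Z: π_T = (159 - 3Q)q_T - 35q_T.
Follower FOC: 124 - 3q_Z - 6q_T = 0, so q_T(q_Z) = (124 - 3q_Z)/6.
The leader anticipates this reaction. Substituting into P = 159 - 3Q gives P = 97 - (3/2)q_Z, so π_Z = (97 - (3/2)q_Z)q_Z - 35q_Z.
The leader's first-order condition 62 - 3q_Z = 0 yields q_Z = 62/3.
Then q_T = (124 - 3·(62/3))/6 = 31/3.

20.67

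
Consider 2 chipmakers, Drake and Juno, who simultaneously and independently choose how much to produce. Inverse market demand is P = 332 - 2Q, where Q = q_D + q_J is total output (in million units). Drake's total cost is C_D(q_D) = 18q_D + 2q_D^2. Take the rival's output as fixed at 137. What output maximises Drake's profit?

With the rival's output fixed at 137, Drake's profit is π_D = (332 - 2·137 - 2q_D)q_D - (18q_D + 2q_D²) = (58 - 2q_D)q_D - (18q_D + 2q_D²).
∂π_D/∂q_D = 40 - 8q_D = 0, so q_D = 5.

5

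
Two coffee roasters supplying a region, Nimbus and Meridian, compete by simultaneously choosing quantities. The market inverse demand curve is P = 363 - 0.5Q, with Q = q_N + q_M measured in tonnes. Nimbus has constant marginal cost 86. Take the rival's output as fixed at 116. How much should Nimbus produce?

With the rival's output fixed at 116, Nimbus's profit is π_N = (363 - (1/2)·116 - (1/2)q_N)q_N - (86q_N) = (305 - (1/2)q_N)q_N - (86q_N).
∂π_N/∂q_N = 219 - q_N = 0, so q_N = 219.

219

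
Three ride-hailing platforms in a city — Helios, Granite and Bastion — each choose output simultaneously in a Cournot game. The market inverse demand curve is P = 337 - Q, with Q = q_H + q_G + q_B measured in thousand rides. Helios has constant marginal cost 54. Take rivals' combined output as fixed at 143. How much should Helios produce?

With rivals' combined output fixed at 143, Helios's profit is π_H = (337 - 143 - q_H)q_H - (54q_H) = (194 - q_H)q_H - (54q_H).
∂π_H/∂q_H = 140 - 2q_H = 0, so q_H = 70.

70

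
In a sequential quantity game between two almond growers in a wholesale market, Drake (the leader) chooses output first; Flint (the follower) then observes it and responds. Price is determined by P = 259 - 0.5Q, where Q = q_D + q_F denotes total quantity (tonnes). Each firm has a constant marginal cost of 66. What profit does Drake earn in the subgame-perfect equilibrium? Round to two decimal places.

Solve by backward induction. Given q_D, the follower Flint maximises π_F = (259 - (1/2)q_D - (1/2)q_F)q_F - 66q_F.
∂π_F/∂q_F = 193 - (1/2)q_D - q_F = 0 gives the reaction function q_F = (193 - (1/2)q_D).
The leader anticipates this reaction. Substituting into P = 259 - 0.5Q gives P = 325/2 - (1/4)q_D, so π_D = (325/2 - (1/4)q_D)q_D - 66q_D.
Maximising: ∂π_D/∂q_D = 193/2 - (1/2)q_D = 0, giving q_D = 193.
Then q_F = (193 - (1/2)·193) = 193/2.
Price P = 259 - (1/2)·(579/2) = 457/4.
Drake's profit: (457/4 - 66)·193 = 9312.2500.

9312.25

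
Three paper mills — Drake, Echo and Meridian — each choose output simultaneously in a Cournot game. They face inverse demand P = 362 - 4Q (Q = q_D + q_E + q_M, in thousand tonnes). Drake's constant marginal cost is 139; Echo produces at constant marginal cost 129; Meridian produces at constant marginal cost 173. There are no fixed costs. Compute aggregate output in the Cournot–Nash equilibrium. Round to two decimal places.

40.31

Drake's profit: π_D = (362 - 4Q)q_D - (139q_D). Setting ∂π_D/∂q_D = 0: 223 - 8q_D - 4(q_E + q_M) = 0.
Echo's first-order condition: 233 - 8q_E - 4(q_D + q_M) = 0.
Meridian's first-order condition: 189 - 8q_M - 4(q_D + q_E) = 0.
Summing all 3 equations gives 645 − 16Q = 0, hence Q = 645/16.
Back-substituting: q_D = (223 − 645/4)/4 = 247/16, q_E = (233 − 645/4)/4 = 287/16, q_M = (189 − 645/4)/4 = 111/16.
Total output Q = 247/16 + 287/16 + 111/16 = 645/16.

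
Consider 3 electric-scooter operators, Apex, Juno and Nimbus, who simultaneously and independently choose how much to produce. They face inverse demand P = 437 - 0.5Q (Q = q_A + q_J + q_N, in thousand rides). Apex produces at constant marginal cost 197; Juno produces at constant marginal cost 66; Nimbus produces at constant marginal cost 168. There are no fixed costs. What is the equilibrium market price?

217

Apex's profit: π_A = (437 - 0.5Q)q_A - (197q_A). Setting ∂π_A/∂q_A = 0: 240 - q_A - (1/2)(q_J + q_N) = 0.
Juno's first-order condition: 371 - q_J - (1/2)(q_A + q_N) = 0.
Nimbus's profit: π_N = (437 - 0.5Q)q_N - (168q_N). Setting ∂π_N/∂q_N = 0: 269 - q_N - (1/2)(q_A + q_J) = 0.
Adding the 3 conditions: 880 − Q − Q = 0, i.e. Q = 440.
Back-substituting: q_A = (240 − 220)/(1/2) = 40, q_J = (371 − 220)/(1/2) = 302, q_N = (269 − 220)/(1/2) = 98.
Total output Q = 440, so price P = 437 - (1/2)·440 = 217.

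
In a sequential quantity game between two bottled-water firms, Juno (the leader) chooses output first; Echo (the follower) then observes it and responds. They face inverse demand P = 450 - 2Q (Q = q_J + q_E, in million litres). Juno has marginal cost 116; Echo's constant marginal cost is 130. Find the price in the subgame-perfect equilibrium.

The follower Echo best-responds to any q_J: π_E = (450 - 2Q)q_E - 130q_E.
Follower FOC: 320 - 2q_J - 4q_E = 0, so q_E(q_J) = (320 - 2q_J)/4.
Juno substitutes q_E(q_J) into its own profit: π_J = q_J(450 - 2q_J - (320 - 2q_J)/2) - 116q_J = (290 - q_J)q_J - 116q_J.
Leader FOC: 174 - 2q_J = 0, so q_J = 87.
Then q_E = (320 - 2·87)/4 = 73/2.
Total output Q = 247/2, so price P = 450 - 2·(247/2) = 203.

203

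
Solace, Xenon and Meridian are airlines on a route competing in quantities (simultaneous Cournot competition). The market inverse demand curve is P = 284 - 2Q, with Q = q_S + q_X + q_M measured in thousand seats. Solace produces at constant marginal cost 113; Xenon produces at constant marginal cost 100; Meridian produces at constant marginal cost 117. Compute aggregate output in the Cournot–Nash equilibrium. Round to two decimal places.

Solace's profit: π_S = (284 - 2Q)q_S - (113q_S). Setting ∂π_S/∂q_S = 0: 171 - 4q_S - 2(q_X + q_M) = 0.
Xenon's profit: π_X = (284 - 2Q)q_X - (100q_X). Setting ∂π_X/∂q_X = 0: 184 - 4q_X - 2(q_S + q_M) = 0.
Meridian's first-order condition: 167 - 4q_M - 2(q_S + q_X) = 0.
Summing all 3 equations gives 522 − 8Q = 0, hence Q = 261/4.
Back-substituting: q_S = (171 − 261/2)/2 = 81/4, q_X = (184 − 261/2)/2 = 107/4, q_M = (167 − 261/2)/2 = 73/4.
Total output Q = 81/4 + 107/4 + 73/4 = 261/4.

65.25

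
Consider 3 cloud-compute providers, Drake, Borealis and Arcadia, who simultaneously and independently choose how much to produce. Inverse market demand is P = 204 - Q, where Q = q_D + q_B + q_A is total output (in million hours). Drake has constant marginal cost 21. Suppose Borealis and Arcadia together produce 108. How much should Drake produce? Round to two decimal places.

With rivals' combined output fixed at 108, Drake's profit is π_D = (204 - 108 - q_D)q_D - (21q_D) = (96 - q_D)q_D - (21q_D).
∂π_D/∂q_D = 75 - 2q_D = 0, so q_D = 75/2.

37.50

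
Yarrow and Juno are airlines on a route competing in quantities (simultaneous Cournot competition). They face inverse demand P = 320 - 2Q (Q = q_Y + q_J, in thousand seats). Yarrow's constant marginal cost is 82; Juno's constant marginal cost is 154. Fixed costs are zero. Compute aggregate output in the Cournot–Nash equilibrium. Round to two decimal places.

Yarrow's profit: π_Y = (320 - 2Q)q_Y - (82q_Y). Setting ∂π_Y/∂q_Y = 0: 238 - 4q_Y - 2(q_J) = 0.
Juno's first-order condition: 166 - 4q_J - 2(q_Y) = 0.
Best responses: q_Y = (238 - 2q_J)/4, q_J = (166 - 2q_Y)/4.
Solving the pair: q_Y = 155/3, q_J = 47/3.
Total output Q = 155/3 + 47/3 = 202/3.

67.33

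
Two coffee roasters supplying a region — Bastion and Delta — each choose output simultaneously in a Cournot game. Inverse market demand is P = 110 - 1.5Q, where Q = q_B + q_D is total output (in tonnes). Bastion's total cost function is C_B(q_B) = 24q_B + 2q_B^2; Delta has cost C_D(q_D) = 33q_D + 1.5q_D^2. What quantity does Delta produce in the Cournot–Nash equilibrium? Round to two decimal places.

10.31

Bastion's profit: π_B = (110 - 1.5Q)q_B - (24q_B + 2q_B²). Setting ∂π_B/∂q_B = 0: 86 - 7q_B - (3/2)(q_D) = 0.
Delta's first-order condition: 77 - 6q_D - (3/2)(q_B) = 0.
So q_B = (86 - (3/2)q_D)/7 and q_D = (77 - (3/2)q_B)/6.
Solving the pair: q_B = 534/53, q_D = 1640/159.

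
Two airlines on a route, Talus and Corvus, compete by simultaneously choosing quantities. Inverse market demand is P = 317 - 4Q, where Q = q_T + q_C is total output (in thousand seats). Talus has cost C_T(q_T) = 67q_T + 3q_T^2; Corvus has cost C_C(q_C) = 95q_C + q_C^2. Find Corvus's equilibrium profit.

Talus's profit: π_T = (317 - 4Q)q_T - (67q_T + 3q_T²). Setting ∂π_T/∂q_T = 0: 250 - 14q_T - 4(q_C) = 0.
Corvus's first-order condition: 222 - 10q_C - 4(q_T) = 0.
So q_T = (250 - 4q_C)/14 and q_C = (222 - 4q_T)/10.
Substituting one into the other gives q_T = 13 and q_C = 17.
Price P = 317 - 4·30 = 197.
Corvus's profit: 197·17 - 95·17 - 17² = 1445.

1445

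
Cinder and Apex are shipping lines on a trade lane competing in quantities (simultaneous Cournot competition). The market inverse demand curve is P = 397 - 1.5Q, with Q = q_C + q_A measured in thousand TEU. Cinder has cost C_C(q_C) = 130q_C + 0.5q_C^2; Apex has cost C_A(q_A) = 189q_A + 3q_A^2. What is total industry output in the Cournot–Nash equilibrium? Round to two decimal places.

74.74

Cinder's profit: π_C = (397 - 1.5Q)q_C - (130q_C + (1/2)q_C²). Setting ∂π_C/∂q_C = 0: 267 - 4q_C - (3/2)(q_A) = 0.
Apex's first-order condition: 208 - 9q_A - (3/2)(q_C) = 0.
Best responses: q_C = (267 - (3/2)q_A)/4, q_A = (208 - (3/2)q_C)/9.
Solving the pair: q_C = 61.9556, q_A = 1726/135.
Total output Q = 61.9556 + 1726/135 = 74.7407.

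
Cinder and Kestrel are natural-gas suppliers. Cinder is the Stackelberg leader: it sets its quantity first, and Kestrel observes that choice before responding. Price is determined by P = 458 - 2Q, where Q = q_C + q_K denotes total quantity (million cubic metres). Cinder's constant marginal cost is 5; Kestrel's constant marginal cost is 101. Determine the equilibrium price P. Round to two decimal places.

142.25

The follower Kestrel best-responds to any q_C: π_K = (458 - 2Q)q_K - 101q_K.
Setting the follower's marginal profit to zero, 357 - 2q_C - 4q_K = 0, i.e. q_K = (357 - 2q_C)/4.
Cinder substitutes q_K(q_C) into its own profit: π_C = q_C(458 - 2q_C - (357 - 2q_C)/2) - 5q_C = (559/2 - q_C)q_C - 5q_C.
Leader FOC: 549/2 - 2q_C = 0, so q_C = 549/4.
Then q_K = (357 - 2·(549/4))/4 = 165/8.
Total output Q = 1263/8, so price P = 458 - 2·(1263/8) = 569/4.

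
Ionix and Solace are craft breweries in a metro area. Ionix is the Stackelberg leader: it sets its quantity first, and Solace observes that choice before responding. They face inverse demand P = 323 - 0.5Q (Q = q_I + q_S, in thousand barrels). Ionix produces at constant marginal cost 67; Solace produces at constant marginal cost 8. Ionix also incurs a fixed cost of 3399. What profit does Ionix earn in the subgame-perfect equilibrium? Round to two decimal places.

6303.25

Solve by backward induction. Given q_I, the follower Solace maximises π_S = (323 - (1/2)q_I - (1/2)q_S)q_S - 8q_S.
∂π_S/∂q_S = 315 - (1/2)q_I - q_S = 0 gives the reaction function q_S = (315 - (1/2)q_I).
Ionix substitutes q_S(q_I) into its own profit: π_I = q_I(323 - (1/2)q_I - (315 - (1/2)q_I)/2) - 67q_I = (331/2 - (1/4)q_I)q_I - 67q_I.
Maximising: ∂π_I/∂q_I = 197/2 - (1/2)q_I = 0, giving q_I = 197.
Then q_S = (315 - (1/2)·197) = 433/2.
Price P = 323 - (1/2)·(827/2) = 465/4.
Ionix's profit: (465/4 - 67)·197 - 3399 = 6303.2500.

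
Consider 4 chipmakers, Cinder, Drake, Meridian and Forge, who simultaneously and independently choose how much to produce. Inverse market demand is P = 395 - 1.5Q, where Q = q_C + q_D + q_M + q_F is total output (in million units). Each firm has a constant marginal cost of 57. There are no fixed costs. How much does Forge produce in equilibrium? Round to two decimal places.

A representative firm's profit is π_i = q_i(395 - 1.5Q) - 57q_i.
Setting ∂π_i/∂q_i = 0 with rivals' quantities fixed: 338 - 3q_i - (3/2)·Σ_{j≠i} q_j = 0.
With identical firms every q_j equals q_i, so Σ_{j≠i} q_j = 3q_i and 338 = (15/2)q_i, giving q_i = 676/15.

45.07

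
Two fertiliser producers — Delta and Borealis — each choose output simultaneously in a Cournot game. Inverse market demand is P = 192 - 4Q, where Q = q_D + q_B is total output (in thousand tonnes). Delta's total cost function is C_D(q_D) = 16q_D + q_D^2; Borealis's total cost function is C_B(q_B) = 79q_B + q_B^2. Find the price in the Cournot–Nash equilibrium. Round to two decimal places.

109.43

Delta's profit: π_D = (192 - 4Q)q_D - (16q_D + q_D²). Setting ∂π_D/∂q_D = 0: 176 - 10q_D - 4(q_B) = 0.
Borealis's first-order condition: 113 - 10q_B - 4(q_D) = 0.
Rearranging gives the reaction functions q_D = (176 - 4q_B)/10 and q_B = (113 - 4q_D)/10.
Solving the pair: q_D = 109/7, q_B = 71/14.
Total output Q = 289/14, so price P = 192 - 4·(289/14) = 766/7.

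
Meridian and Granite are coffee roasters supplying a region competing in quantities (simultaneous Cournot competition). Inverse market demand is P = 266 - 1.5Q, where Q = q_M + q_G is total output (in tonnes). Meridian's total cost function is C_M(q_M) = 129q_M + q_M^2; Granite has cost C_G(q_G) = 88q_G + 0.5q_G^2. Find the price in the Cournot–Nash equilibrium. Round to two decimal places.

Meridian's profit: π_M = (266 - 1.5Q)q_M - (129q_M + q_M²). Setting ∂π_M/∂q_M = 0: 137 - 5q_M - (3/2)(q_G) = 0.
Granite's first-order condition: 178 - 4q_G - (3/2)(q_M) = 0.
So q_M = (137 - (3/2)q_G)/5 and q_G = (178 - (3/2)q_M)/4.
Solving the pair: q_M = 1124/71, q_G = 38.5634.
Total output Q = 54.3944, so price P = 266 - (3/2)·54.3944 = 184.4085.

184.41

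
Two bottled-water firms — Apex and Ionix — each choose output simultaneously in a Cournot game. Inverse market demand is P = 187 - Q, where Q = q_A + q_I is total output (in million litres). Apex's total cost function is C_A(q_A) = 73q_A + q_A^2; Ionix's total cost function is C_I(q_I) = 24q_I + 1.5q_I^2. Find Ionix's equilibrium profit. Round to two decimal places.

Apex's profit: π_A = (187 - Q)q_A - (73q_A + q_A²). Setting ∂π_A/∂q_A = 0: 114 - 4q_A - (q_I) = 0.
Ionix's first-order condition: 163 - 5q_I - (q_A) = 0.
Rearranging gives the reaction functions q_A = (114 - q_I)/4 and q_I = (163 - q_A)/5.
Solving the pair: q_A = 407/19, q_I = 538/19.
Price P = 187 - 945/19 = 137.2632.
Ionix's profit: 137.2632·(538/19) - 24·(538/19) - (3/2)(538/19)² = 2004.4598.

2004.46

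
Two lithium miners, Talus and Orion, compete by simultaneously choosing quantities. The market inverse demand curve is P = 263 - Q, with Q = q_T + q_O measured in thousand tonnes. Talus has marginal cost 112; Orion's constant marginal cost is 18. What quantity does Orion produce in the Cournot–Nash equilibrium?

Talus's profit: π_T = (263 - Q)q_T - (112q_T). Setting ∂π_T/∂q_T = 0: 151 - 2q_T - (q_O) = 0.
Orion's profit: π_O = (263 - Q)q_O - (18q_O). Setting ∂π_O/∂q_O = 0: 245 - 2q_O - (q_T) = 0.
So q_T = (151 - q_O)/2 and q_O = (245 - q_T)/2.
Substituting one into the other gives q_T = 19 and q_O = 113.

113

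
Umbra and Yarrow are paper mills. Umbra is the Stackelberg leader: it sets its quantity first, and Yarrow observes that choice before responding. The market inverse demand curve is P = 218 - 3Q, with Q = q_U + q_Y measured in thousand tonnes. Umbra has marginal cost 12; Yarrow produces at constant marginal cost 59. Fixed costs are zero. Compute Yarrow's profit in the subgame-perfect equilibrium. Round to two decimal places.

The follower Yarrow best-responds to any q_U: π_Y = (218 - 3Q)q_Y - 59q_Y.
Setting the follower's marginal profit to zero, 159 - 3q_U - 6q_Y = 0, i.e. q_Y = (159 - 3q_U)/6.
The leader anticipates this reaction. Substituting into P = 218 - 3Q gives P = 277/2 - (3/2)q_U, so π_U = (277/2 - (3/2)q_U)q_U - 12q_U.
Leader FOC: 253/2 - 3q_U = 0, so q_U = 253/6.
Then q_Y = (159 - 3·(253/6))/6 = 65/12.
Price P = 218 - 3·(571/12) = 301/4.
Yarrow's profit: (301/4 - 59)·(65/12) = 88.0208.

88.02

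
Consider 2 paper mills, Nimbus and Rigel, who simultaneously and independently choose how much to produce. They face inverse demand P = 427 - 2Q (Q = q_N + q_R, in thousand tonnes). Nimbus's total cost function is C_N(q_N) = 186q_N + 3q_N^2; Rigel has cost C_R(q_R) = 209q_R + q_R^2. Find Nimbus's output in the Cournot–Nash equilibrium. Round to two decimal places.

18.04

Nimbus's profit: π_N = (427 - 2Q)q_N - (186q_N + 3q_N²). Setting ∂π_N/∂q_N = 0: 241 - 10q_N - 2(q_R) = 0.
Rigel's profit: π_R = (427 - 2Q)q_R - (209q_R + q_R²). Setting ∂π_R/∂q_R = 0: 218 - 6q_R - 2(q_N) = 0.
Rearranging gives the reaction functions q_N = (241 - 2q_R)/10 and q_R = (218 - 2q_N)/6.
Substituting one into the other gives q_N = 505/28 and q_R = 849/28.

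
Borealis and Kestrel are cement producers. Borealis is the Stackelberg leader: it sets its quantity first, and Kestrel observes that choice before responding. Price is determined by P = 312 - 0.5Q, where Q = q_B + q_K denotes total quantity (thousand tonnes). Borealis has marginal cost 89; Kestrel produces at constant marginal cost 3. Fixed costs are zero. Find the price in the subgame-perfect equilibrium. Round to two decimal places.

123.25

The follower Kestrel best-responds to any q_B: π_K = (312 - 0.5Q)q_K - 3q_K.
Follower FOC: 309 - (1/2)q_B - q_K = 0, so q_K(q_B) = (309 - (1/2)q_B).
The leader anticipates this reaction. Substituting into P = 312 - 0.5Q gives P = 315/2 - (1/4)q_B, so π_B = (315/2 - (1/4)q_B)q_B - 89q_B.
Leader FOC: 137/2 - (1/2)q_B = 0, so q_B = 137.
Then q_K = (309 - (1/2)·137) = 481/2.
Total output Q = 755/2, so price P = 312 - (1/2)·(755/2) = 493/4.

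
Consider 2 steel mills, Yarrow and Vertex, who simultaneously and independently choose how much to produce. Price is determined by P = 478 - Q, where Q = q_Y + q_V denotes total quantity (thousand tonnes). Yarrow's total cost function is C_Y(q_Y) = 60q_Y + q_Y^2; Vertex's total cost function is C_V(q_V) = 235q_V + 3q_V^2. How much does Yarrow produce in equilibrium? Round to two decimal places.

100.03

Yarrow's profit: π_Y = (478 - Q)q_Y - (60q_Y + q_Y²). Setting ∂π_Y/∂q_Y = 0: 418 - 4q_Y - (q_V) = 0.
Vertex's profit: π_V = (478 - Q)q_V - (235q_V + 3q_V²). Setting ∂π_V/∂q_V = 0: 243 - 8q_V - (q_Y) = 0.
So q_Y = (418 - q_V)/4 and q_V = (243 - q_Y)/8.
Solving the pair: q_Y = 100.0323, q_V = 554/31.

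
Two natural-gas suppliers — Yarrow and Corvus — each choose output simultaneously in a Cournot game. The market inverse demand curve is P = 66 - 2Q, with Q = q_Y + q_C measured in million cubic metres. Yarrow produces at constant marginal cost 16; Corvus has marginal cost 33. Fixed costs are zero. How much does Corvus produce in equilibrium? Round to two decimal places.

Yarrow's profit: π_Y = (66 - 2Q)q_Y - (16q_Y). Setting ∂π_Y/∂q_Y = 0: 50 - 4q_Y - 2(q_C) = 0.
Corvus's first-order condition: 33 - 4q_C - 2(q_Y) = 0.
So q_Y = (50 - 2q_C)/4 and q_C = (33 - 2q_Y)/4.
Solving the pair: q_Y = 67/6, q_C = 8/3.

2.67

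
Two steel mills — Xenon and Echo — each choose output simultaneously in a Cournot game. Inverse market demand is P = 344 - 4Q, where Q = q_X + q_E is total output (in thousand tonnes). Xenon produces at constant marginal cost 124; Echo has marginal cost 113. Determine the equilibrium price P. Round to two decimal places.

Xenon's profit: π_X = (344 - 4Q)q_X - (124q_X). Setting ∂π_X/∂q_X = 0: 220 - 8q_X - 4(q_E) = 0.
Echo's first-order condition: 231 - 8q_E - 4(q_X) = 0.
Best responses: q_X = (220 - 4q_E)/8, q_E = (231 - 4q_X)/8.
Solving the pair: q_X = 209/12, q_E = 121/6.
Total output Q = 451/12, so price P = 344 - 4·(451/12) = 581/3.

193.67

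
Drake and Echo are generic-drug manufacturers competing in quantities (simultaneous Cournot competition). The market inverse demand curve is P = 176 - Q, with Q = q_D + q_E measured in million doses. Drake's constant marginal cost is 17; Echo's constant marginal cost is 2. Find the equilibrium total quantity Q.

111

Drake's profit: π_D = (176 - Q)q_D - (17q_D). Setting ∂π_D/∂q_D = 0: 159 - 2q_D - (q_E) = 0.
Echo's first-order condition: 174 - 2q_E - (q_D) = 0.
Best responses: q_D = (159 - q_E)/2, q_E = (174 - q_D)/2.
Substituting one into the other gives q_D = 48 and q_E = 63.
Total output Q = 48 + 63 = 111.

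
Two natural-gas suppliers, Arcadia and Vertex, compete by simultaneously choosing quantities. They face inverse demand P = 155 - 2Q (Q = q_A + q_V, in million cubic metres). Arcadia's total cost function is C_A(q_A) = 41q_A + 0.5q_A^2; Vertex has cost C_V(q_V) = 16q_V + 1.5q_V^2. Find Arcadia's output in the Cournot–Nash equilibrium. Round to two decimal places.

16.77

Arcadia's profit: π_A = (155 - 2Q)q_A - (41q_A + (1/2)q_A²). Setting ∂π_A/∂q_A = 0: 114 - 5q_A - 2(q_V) = 0.
Vertex's first-order condition: 139 - 7q_V - 2(q_A) = 0.
Rearranging gives the reaction functions q_A = (114 - 2q_V)/5 and q_V = (139 - 2q_A)/7.
Substituting one into the other gives q_A = 520/31 and q_V = 467/31.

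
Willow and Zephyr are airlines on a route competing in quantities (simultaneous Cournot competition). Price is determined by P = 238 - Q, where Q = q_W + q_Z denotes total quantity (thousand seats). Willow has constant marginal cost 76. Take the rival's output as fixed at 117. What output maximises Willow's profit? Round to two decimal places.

With the rival's output fixed at 117, Willow's profit is π_W = (238 - 117 - q_W)q_W - (76q_W) = (121 - q_W)q_W - (76q_W).
∂π_W/∂q_W = 45 - 2q_W = 0, so q_W = 45/2.

22.50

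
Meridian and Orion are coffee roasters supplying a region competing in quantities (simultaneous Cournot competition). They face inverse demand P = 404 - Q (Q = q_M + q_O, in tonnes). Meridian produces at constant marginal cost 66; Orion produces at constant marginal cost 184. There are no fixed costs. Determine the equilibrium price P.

Meridian's profit: π_M = (404 - Q)q_M - (66q_M). Setting ∂π_M/∂q_M = 0: 338 - 2q_M - (q_O) = 0.
Orion's first-order condition: 220 - 2q_O - (q_M) = 0.
Rearranging gives the reaction functions q_M = (338 - q_O)/2 and q_O = (220 - q_M)/2.
Substituting one into the other gives q_M = 152 and q_O = 34.
Total output Q = 186, so price P = 404 - 186 = 218.

218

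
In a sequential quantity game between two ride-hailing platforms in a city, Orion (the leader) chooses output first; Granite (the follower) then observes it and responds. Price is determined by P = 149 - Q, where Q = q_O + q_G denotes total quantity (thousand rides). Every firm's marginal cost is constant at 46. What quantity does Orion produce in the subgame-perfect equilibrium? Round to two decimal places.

The follower Granite best-responds to any q_O: π_G = (149 - Q)q_G - 46q_G.
Follower FOC: 103 - q_O - 2q_G = 0, so q_G(q_O) = (103 - q_O)/2.
The leader anticipates this reaction. Substituting into P = 149 - Q gives P = 195/2 - (1/2)q_O, so π_O = (195/2 - (1/2)q_O)q_O - 46q_O.
Maximising: ∂π_O/∂q_O = 103/2 - q_O = 0, giving q_O = 103/2.
Then q_G = (103 - 103/2)/2 = 103/4.

51.50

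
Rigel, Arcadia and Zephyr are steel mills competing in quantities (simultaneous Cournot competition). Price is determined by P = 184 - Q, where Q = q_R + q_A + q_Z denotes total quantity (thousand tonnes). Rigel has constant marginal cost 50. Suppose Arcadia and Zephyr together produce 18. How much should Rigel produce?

With rivals' combined output fixed at 18, Rigel's profit is π_R = (184 - 18 - q_R)q_R - (50q_R) = (166 - q_R)q_R - (50q_R).
∂π_R/∂q_R = 116 - 2q_R = 0, so q_R = 58.

58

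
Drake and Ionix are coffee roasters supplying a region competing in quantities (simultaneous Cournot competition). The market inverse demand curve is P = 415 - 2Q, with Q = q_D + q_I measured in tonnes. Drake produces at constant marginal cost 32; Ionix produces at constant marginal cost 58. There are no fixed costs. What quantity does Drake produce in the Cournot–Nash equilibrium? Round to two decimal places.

68.17

Drake's profit: π_D = (415 - 2Q)q_D - (32q_D). Setting ∂π_D/∂q_D = 0: 383 - 4q_D - 2(q_I) = 0.
Ionix's profit: π_I = (415 - 2Q)q_I - (58q_I). Setting ∂π_I/∂q_I = 0: 357 - 4q_I - 2(q_D) = 0.
So q_D = (383 - 2q_I)/4 and q_I = (357 - 2q_D)/4.
Solving the pair: q_D = 409/6, q_I = 331/6.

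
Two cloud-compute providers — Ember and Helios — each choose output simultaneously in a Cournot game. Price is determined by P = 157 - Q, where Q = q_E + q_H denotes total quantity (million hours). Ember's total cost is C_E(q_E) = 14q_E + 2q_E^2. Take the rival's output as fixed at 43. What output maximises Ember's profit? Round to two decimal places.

With the rival's output fixed at 43, Ember's profit is π_E = (157 - 43 - q_E)q_E - (14q_E + 2q_E²) = (114 - q_E)q_E - (14q_E + 2q_E²).
∂π_E/∂q_E = 100 - 6q_E = 0, so q_E = 50/3.

16.67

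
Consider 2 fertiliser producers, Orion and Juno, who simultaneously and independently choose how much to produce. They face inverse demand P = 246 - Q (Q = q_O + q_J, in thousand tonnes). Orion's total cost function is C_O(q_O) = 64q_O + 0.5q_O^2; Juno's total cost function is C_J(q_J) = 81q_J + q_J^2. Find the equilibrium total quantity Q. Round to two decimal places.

79.64

Orion's profit: π_O = (246 - Q)q_O - (64q_O + (1/2)q_O²). Setting ∂π_O/∂q_O = 0: 182 - 3q_O - (q_J) = 0.
Juno's profit: π_J = (246 - Q)q_J - (81q_J + q_J²). Setting ∂π_J/∂q_J = 0: 165 - 4q_J - (q_O) = 0.
So q_O = (182 - q_J)/3 and q_J = (165 - q_O)/4.
Solving the pair: q_O = 563/11, q_J = 313/11.
Total output Q = 563/11 + 313/11 = 876/11.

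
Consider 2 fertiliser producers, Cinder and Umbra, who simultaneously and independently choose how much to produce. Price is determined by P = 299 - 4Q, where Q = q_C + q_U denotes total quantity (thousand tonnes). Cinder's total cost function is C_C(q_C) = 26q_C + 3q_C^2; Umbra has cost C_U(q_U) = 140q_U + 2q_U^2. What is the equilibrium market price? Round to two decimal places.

Cinder's profit: π_C = (299 - 4Q)q_C - (26q_C + 3q_C²). Setting ∂π_C/∂q_C = 0: 273 - 14q_C - 4(q_U) = 0.
Umbra's first-order condition: 159 - 12q_U - 4(q_C) = 0.
Best responses: q_C = (273 - 4q_U)/14, q_U = (159 - 4q_C)/12.
Substituting one into the other gives q_C = 330/19 and q_U = 567/76.
Total output Q = 1887/76, so price P = 299 - 4·(1887/76) = 199.6842.

199.68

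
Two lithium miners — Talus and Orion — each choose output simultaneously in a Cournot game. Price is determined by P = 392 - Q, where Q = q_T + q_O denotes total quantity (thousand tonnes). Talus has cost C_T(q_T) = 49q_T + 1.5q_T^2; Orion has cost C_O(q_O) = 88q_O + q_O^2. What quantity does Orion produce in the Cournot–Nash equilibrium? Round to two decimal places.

Talus's profit: π_T = (392 - Q)q_T - (49q_T + (3/2)q_T²). Setting ∂π_T/∂q_T = 0: 343 - 5q_T - (q_O) = 0.
Orion's first-order condition: 304 - 4q_O - (q_T) = 0.
Best responses: q_T = (343 - q_O)/5, q_O = (304 - q_T)/4.
Solving the pair: q_T = 1068/19, q_O = 1177/19.

61.95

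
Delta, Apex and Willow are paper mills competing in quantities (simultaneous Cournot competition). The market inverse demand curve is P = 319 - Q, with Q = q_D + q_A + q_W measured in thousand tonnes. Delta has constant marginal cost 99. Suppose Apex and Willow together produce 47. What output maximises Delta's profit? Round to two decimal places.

With rivals' combined output fixed at 47, Delta's profit is π_D = (319 - 47 - q_D)q_D - (99q_D) = (272 - q_D)q_D - (99q_D).
∂π_D/∂q_D = 173 - 2q_D = 0, so q_D = 173/2.

86.50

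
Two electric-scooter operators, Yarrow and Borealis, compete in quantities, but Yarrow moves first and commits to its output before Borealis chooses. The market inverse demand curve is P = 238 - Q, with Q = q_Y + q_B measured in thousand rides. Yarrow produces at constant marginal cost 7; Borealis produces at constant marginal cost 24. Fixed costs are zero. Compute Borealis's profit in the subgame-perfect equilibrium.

2025

Solve by backward induction. Given q_Y, the follower Borealis maximises π_B = (238 - q_Y - q_B)q_B - 24q_B.
Setting the follower's marginal profit to zero, 214 - q_Y - 2q_B = 0, i.e. q_B = (214 - q_Y)/2.
Yarrow substitutes q_B(q_Y) into its own profit: π_Y = q_Y(238 - q_Y - (214 - q_Y)/2) - 7q_Y = (131 - (1/2)q_Y)q_Y - 7q_Y.
Leader FOC: 124 - q_Y = 0, so q_Y = 124.
Then q_B = (214 - 124)/2 = 45.
Price P = 238 - 169 = 69.
Borealis's profit: (69 - 24)·45 = 2025.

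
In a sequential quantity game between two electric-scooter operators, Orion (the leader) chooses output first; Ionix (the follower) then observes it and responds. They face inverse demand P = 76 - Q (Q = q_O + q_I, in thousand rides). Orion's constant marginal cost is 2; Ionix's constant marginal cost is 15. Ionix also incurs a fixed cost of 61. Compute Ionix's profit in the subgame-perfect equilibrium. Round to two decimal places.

Solve by backward induction. Given q_O, the follower Ionix maximises π_I = (76 - q_O - q_I)q_I - 15q_I.
Follower FOC: 61 - q_O - 2q_I = 0, so q_I(q_O) = (61 - q_O)/2.
Orion substitutes q_I(q_O) into its own profit: π_O = q_O(76 - q_O - (61 - q_O)/2) - 2q_O = (91/2 - (1/2)q_O)q_O - 2q_O.
The leader's first-order condition 87/2 - q_O = 0 yields q_O = 87/2.
Then q_I = (61 - 87/2)/2 = 35/4.
Price P = 76 - 209/4 = 95/4.
Ionix's profit: (95/4 - 15)·(35/4) - 61 = 249/16.

15.56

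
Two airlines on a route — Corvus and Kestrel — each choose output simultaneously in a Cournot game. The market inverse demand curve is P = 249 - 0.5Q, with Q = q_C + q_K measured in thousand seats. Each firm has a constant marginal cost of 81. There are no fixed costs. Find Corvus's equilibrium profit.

6272

Each firm earns π_i = (249 - 0.5Q)q_i - 81q_i.
Setting ∂π_i/∂q_i = 0 with rivals' quantities fixed: 168 - q_i - (1/2)q_j = 0.
By symmetry each firm produces the same amount; substituting q_j = q_i yields q_i = 168/(3/2) = 112.
Price P = 249 - (1/2)·224 = 137.
Corvus's profit: (137 - 81)·112 = 6272.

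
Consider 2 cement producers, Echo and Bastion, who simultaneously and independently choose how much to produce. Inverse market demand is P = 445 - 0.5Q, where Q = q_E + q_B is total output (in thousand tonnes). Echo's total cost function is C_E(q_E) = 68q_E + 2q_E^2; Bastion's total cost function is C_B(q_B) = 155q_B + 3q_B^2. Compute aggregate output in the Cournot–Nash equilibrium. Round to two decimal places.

108.07

Echo's profit: π_E = (445 - 0.5Q)q_E - (68q_E + 2q_E²). Setting ∂π_E/∂q_E = 0: 377 - 5q_E - (1/2)(q_B) = 0.
Bastion's profit: π_B = (445 - 0.5Q)q_B - (155q_B + 3q_B²). Setting ∂π_B/∂q_B = 0: 290 - 7q_B - (1/2)(q_E) = 0.
Best responses: q_E = (377 - (1/2)q_B)/5, q_B = (290 - (1/2)q_E)/7.
Solving the pair: q_E = 71.7698, q_B = 36.3022.
Total output Q = 71.7698 + 36.3022 = 108.0719.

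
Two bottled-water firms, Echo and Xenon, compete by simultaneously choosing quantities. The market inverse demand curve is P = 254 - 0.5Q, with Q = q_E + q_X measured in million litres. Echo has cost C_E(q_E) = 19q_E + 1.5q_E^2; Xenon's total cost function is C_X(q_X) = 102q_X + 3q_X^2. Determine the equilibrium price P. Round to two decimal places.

216.89

Echo's profit: π_E = (254 - 0.5Q)q_E - (19q_E + (3/2)q_E²). Setting ∂π_E/∂q_E = 0: 235 - 4q_E - (1/2)(q_X) = 0.
Xenon's first-order condition: 152 - 7q_X - (1/2)(q_E) = 0.
Best responses: q_E = (235 - (1/2)q_X)/4, q_X = (152 - (1/2)q_E)/7.
Solving the pair: q_E = 56.5405, q_X = 654/37.
Total output Q = 74.2162, so price P = 254 - (1/2)·74.2162 = 216.8919.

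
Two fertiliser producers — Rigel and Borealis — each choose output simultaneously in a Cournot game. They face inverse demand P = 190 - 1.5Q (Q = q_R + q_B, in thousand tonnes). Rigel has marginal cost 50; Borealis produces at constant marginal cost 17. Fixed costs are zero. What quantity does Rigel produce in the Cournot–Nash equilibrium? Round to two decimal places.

23.78

Rigel's profit: π_R = (190 - 1.5Q)q_R - (50q_R). Setting ∂π_R/∂q_R = 0: 140 - 3q_R - (3/2)(q_B) = 0.
Borealis's profit: π_B = (190 - 1.5Q)q_B - (17q_B). Setting ∂π_B/∂q_B = 0: 173 - 3q_B - (3/2)(q_R) = 0.
So q_R = (140 - (3/2)q_B)/3 and q_B = (173 - (3/2)q_R)/3.
Solving the pair: q_R = 214/9, q_B = 412/9.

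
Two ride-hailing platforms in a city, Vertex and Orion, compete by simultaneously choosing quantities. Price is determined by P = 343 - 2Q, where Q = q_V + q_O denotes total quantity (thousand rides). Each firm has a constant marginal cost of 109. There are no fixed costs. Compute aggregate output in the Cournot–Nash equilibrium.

78

A representative firm's profit is π_i = q_i(343 - 2Q) - 109q_i.
First-order condition (treating rivals' output as given): 234 - 4q_i - 2q_j = 0.
With identical firms every q_j equals q_i, so q_j = q_i and 234 = 6q_i, giving q_i = 39.
Total output Q = 39 + 39 = 78.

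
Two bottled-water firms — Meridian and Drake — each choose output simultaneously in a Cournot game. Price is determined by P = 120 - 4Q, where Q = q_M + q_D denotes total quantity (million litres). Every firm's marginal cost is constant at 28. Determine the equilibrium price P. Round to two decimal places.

A representative firm's profit is π_i = q_i(120 - 4Q) - 28q_i.
First-order condition (treating rivals' output as given): 92 - 8q_i - 4q_j = 0.
With identical firms every q_j equals q_i, so q_j = q_i and 92 = 12q_i, giving q_i = 23/3.
Total output Q = 46/3, so price P = 120 - 4·(46/3) = 176/3.

58.67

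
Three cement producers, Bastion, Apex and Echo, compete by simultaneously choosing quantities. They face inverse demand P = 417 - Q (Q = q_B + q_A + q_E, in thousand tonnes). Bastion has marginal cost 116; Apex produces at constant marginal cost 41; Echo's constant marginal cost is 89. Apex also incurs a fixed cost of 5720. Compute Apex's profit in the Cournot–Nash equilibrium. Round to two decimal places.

9842.56

Bastion's profit: π_B = (417 - Q)q_B - (116q_B). Setting ∂π_B/∂q_B = 0: 301 - 2q_B - (q_A + q_E) = 0.
Apex's first-order condition: 376 - 2q_A - (q_B + q_E) = 0.
Echo's first-order condition: 328 - 2q_E - (q_B + q_A) = 0.
Adding the 3 first-order conditions: 1005 − 4Q = 0, so Q = 1005/4.
Back-substituting: q_B = (301 − 1005/4) = 199/4, q_A = (376 − 1005/4) = 499/4, q_E = (328 − 1005/4) = 307/4.
Price P = 417 - 1005/4 = 663/4.
Apex's profit: (663/4 - 41)·(499/4) - 5720 = 9842.5625.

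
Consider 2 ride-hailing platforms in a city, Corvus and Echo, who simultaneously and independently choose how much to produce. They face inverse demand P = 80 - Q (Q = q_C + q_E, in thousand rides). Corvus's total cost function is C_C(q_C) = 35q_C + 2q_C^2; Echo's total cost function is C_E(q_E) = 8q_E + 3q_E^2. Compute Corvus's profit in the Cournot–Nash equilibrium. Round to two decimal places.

112.64

Corvus's profit: π_C = (80 - Q)q_C - (35q_C + 2q_C²). Setting ∂π_C/∂q_C = 0: 45 - 6q_C - (q_E) = 0.
Echo's profit: π_E = (80 - Q)q_E - (8q_E + 3q_E²). Setting ∂π_E/∂q_E = 0: 72 - 8q_E - (q_C) = 0.
Rearranging gives the reaction functions q_C = (45 - q_E)/6 and q_E = (72 - q_C)/8.
Solving the pair: q_C = 288/47, q_E = 387/47.
Price P = 80 - 675/47 = 65.6383.
Corvus's profit: 65.6383·(288/47) - 35·(288/47) - 2(288/47)² = 112.6446.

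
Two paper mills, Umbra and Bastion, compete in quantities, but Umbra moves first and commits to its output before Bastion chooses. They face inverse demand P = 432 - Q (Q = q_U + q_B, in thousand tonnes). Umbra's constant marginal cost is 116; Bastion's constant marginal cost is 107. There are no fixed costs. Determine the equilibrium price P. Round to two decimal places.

192.75

Solve by backward induction. Given q_U, the follower Bastion maximises π_B = (432 - q_U - q_B)q_B - 107q_B.
∂π_B/∂q_B = 325 - q_U - 2q_B = 0 gives the reaction function q_B = (325 - q_U)/2.
Umbra substitutes q_B(q_U) into its own profit: π_U = q_U(432 - q_U - (325 - q_U)/2) - 116q_U = (539/2 - (1/2)q_U)q_U - 116q_U.
The leader's first-order condition 307/2 - q_U = 0 yields q_U = 307/2.
Then q_B = (325 - 307/2)/2 = 343/4.
Total output Q = 957/4, so price P = 432 - 957/4 = 771/4.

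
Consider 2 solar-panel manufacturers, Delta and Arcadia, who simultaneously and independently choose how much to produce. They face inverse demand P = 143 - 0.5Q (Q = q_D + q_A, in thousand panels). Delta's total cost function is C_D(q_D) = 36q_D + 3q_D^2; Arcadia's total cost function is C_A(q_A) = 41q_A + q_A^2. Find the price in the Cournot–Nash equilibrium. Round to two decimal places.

120.58

Delta's profit: π_D = (143 - 0.5Q)q_D - (36q_D + 3q_D²). Setting ∂π_D/∂q_D = 0: 107 - 7q_D - (1/2)(q_A) = 0.
Arcadia's profit: π_A = (143 - 0.5Q)q_A - (41q_A + q_A²). Setting ∂π_A/∂q_A = 0: 102 - 3q_A - (1/2)(q_D) = 0.
Best responses: q_D = (107 - (1/2)q_A)/7, q_A = (102 - (1/2)q_D)/3.
Substituting one into the other gives q_D = 1080/83 and q_A = 31.8313.
Total output Q = 44.8434, so price P = 143 - (1/2)·44.8434 = 120.5783.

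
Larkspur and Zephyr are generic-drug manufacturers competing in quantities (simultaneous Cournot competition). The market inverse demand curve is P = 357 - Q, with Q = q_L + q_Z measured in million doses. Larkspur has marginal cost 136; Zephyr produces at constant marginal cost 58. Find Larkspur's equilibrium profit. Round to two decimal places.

Larkspur's profit: π_L = (357 - Q)q_L - (136q_L). Setting ∂π_L/∂q_L = 0: 221 - 2q_L - (q_Z) = 0.
Zephyr's first-order condition: 299 - 2q_Z - (q_L) = 0.
So q_L = (221 - q_Z)/2 and q_Z = (299 - q_L)/2.
Substituting one into the other gives q_L = 143/3 and q_Z = 377/3.
Price P = 357 - 520/3 = 551/3.
Larkspur's profit: (551/3 - 136)·(143/3) = 2272.1111.

2272.11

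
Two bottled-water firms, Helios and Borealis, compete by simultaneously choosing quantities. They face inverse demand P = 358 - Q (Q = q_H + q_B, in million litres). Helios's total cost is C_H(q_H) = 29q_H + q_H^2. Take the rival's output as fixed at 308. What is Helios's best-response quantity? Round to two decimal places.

With the rival's output fixed at 308, Helios's profit is π_H = (358 - 308 - q_H)q_H - (29q_H + q_H²) = (50 - q_H)q_H - (29q_H + q_H²).
∂π_H/∂q_H = 21 - 4q_H = 0, so q_H = 21/4.

5.25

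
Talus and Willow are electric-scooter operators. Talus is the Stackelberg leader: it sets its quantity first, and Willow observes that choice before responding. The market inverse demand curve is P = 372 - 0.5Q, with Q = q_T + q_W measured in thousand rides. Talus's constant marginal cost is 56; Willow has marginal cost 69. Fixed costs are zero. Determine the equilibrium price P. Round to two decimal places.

Solve by backward induction. Given q_T, the follower Willow maximises π_W = (372 - (1/2)q_T - (1/2)q_W)q_W - 69q_W.
Setting the follower's marginal profit to zero, 303 - (1/2)q_T - q_W = 0, i.e. q_W = (303 - (1/2)q_T).
The leader anticipates this reaction. Substituting into P = 372 - 0.5Q gives P = 441/2 - (1/4)q_T, so π_T = (441/2 - (1/4)q_T)q_T - 56q_T.
Leader FOC: 329/2 - (1/2)q_T = 0, so q_T = 329.
Then q_W = (303 - (1/2)·329) = 277/2.
Total output Q = 935/2, so price P = 372 - (1/2)·(935/2) = 553/4.

138.25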